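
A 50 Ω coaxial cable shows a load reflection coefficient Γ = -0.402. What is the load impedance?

Z_L ≈ 21.3 Ω

Z_L = Z_0·(1 + Γ)/(1 − Γ) = 50·(0.598)/(1.4)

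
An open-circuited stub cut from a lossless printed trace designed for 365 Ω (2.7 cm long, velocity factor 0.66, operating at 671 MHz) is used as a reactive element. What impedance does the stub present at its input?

Z_in ≈ −j563 Ω

λ = v/f = 0.66·c / 671 MHz = 0.295 m
βl = 2π·l/λ = 2π × 0.0915 = 32.9°
tan(βl) = 0.648
For an open-circuited stub, Z_in = −jZ_0·cot(βl) = −jZ_0/tan(βl)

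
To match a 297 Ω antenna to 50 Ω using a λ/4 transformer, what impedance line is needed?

Z_qwt ≈ 122 Ω

Z_qwt = √(Z_0·R_L) = √(50 × 297) = √14850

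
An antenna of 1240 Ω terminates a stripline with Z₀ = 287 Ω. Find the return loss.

Γ = (1240 − 287)/(1240 + 287) = 0.624
RL = −20·log₁₀|Γ| = −20·log₁₀(0.624)

RL ≈ 4.09 dB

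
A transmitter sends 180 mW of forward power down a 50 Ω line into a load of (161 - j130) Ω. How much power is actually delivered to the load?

|Γ| = |(111 − j130)/(211 − j130)| = 0.69
|Γ|² = 0.476
P_refl = |Γ|²·P_inc = 85.6 mW, P_del = (1 − |Γ|²)·P_inc = 94.4 mW

P_delivered ≈ 94.4 mW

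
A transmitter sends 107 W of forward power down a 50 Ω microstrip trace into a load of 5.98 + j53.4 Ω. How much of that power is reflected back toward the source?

P_reflected ≈ 85.6 W

|Γ| = |(-44.02 + j53.4)/(55.98 + j53.4)| = 0.895
|Γ|² = 0.8
P_refl = |Γ|²·P_inc = 85.6 W, P_del = (1 − |Γ|²)·P_inc = 21.4 W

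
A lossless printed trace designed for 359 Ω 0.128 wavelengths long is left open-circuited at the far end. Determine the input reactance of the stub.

X_in ≈ -346 Ω (capacitive)

βl = 2π × 0.128 = 46.1°
tan(βl) = 1.04
For an open-circuited stub, Z_in = −jZ_0·cot(βl) = −jZ_0/tan(βl)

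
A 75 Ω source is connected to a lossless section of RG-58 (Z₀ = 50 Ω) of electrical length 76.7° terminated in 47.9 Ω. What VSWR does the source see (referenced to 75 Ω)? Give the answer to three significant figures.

VSWR ≈ 1.44

tan(βl) = 4.23
Z_in = Z_0·(Z_L + jZ_0·tanβl)/(Z_0 + jZ_L·tanβl) = 51.9 + j0.998 Ω
Γ_s = (Z_in − Z_s)/(Z_in + Z_s) = (-23.1 + j0.998)/(127 + j0.998), |Γ_s| = 0.182
VSWR = (1 + |Γ_s|)/(1 − |Γ_s|)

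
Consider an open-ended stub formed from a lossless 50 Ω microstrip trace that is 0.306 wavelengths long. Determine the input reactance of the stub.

βl = 2π × 0.306 = 110°
tan(βl) = -2.72
For an open-ended stub, Z_in = −jZ_0·cot(βl) = −jZ_0/tan(βl)

X_in ≈ 18.4 Ω (inductive)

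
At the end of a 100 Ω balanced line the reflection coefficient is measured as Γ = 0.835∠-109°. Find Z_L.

Z_L ≈ 13.5 − j70.5 Ω

Z_L = Z_0·(1 + Γ)/(1 − Γ) = 100·(0.728 − j0.79)/(1.27 + j0.79)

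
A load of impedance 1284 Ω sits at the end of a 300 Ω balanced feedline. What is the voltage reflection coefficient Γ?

Γ = 0.621

Γ = (Z_L − Z_0)/(Z_L + Z_0) = (1284 − 300)/(1284 + 300) = 984/1584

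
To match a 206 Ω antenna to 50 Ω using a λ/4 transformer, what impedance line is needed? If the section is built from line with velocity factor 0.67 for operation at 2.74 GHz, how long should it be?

Z_qwt ≈ 101 Ω; length ≈ 1.83 cm

Z_qwt = √(Z_0·R_L) = √(50 × 206) = √10300
λ = 0.67·c/f = 0.0734 m, so l = λ/4 = 0.0183 m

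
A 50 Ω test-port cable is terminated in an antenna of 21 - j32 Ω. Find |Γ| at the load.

|Γ| ≈ 0.555

Γ = (Z_L − Z_0)/(Z_L + Z_0) = (-29 − j32)/(71 − j32)
|Γ| = 43.2/77.9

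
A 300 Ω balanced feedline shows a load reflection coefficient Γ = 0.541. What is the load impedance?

Z_L = Z_0·(1 + Γ)/(1 − Γ) = 300·(1.54)/(0.459)

Z_L ≈ 1010 Ω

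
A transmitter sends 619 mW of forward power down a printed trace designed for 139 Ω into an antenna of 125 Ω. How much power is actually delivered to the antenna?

Γ = (125 − 139)/(125 + 139) = -0.053
|Γ|² = 0.00281
P_refl = |Γ|²·P_inc = 1.74 mW, P_del = (1 − |Γ|²)·P_inc = 617 mW

P_delivered ≈ 617 mW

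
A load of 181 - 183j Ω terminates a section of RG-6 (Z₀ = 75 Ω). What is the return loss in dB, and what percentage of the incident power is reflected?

RL ≈ 3.45 dB; 45.2% of incident power reflected

Γ = (106 − j183)/(256 − j183), |Γ| = 0.672
RL = −20·log₁₀(0.672) = 3.45 dB
P_refl/P_inc = |Γ|² = 0.452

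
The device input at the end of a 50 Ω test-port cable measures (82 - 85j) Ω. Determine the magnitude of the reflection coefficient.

|Γ| ≈ 0.578

Γ = (Z_L − Z_0)/(Z_L + Z_0) = (32 − j85)/(132 − j85)
|Γ| = 90.8/157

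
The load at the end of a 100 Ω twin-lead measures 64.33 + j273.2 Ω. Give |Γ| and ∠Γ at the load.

Γ = (Z_L − Z_0)/(Z_L + Z_0) = (-35.67 + j273.2)/(164.3 + j273.2)
|Γ| = 276/319 = 0.864

Γ ≈ 0.864 ∠ 38.5°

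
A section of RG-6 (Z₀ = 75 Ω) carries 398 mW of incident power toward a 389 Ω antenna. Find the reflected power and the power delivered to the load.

Γ = (389 − 75)/(389 + 75) = 0.677
|Γ|² = 0.458
P_refl = |Γ|²·P_inc = 182 mW, P_del = (1 − |Γ|²)·P_inc = 216 mW

P_reflected ≈ 182 mW; P_delivered ≈ 216 mW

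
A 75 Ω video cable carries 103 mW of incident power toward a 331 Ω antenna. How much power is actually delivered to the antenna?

Γ = (331 − 75)/(331 + 75) = 0.631
|Γ|² = 0.398
P_refl = |Γ|²·P_inc = 41 mW, P_del = (1 − |Γ|²)·P_inc = 62 mW

P_delivered ≈ 62 mW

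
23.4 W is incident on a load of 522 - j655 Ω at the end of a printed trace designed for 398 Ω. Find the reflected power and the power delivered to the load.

|Γ| = |(124 − j655)/(920 − j655)| = 0.59
|Γ|² = 0.348
P_refl = |Γ|²·P_inc = 8.15 W, P_del = (1 − |Γ|²)·P_inc = 15.2 W

P_reflected ≈ 8.15 W; P_delivered ≈ 15.2 W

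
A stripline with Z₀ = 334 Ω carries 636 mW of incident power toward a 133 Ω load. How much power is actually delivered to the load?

Γ = (133 − 334)/(133 + 334) = -0.43
|Γ|² = 0.185
P_refl = |Γ|²·P_inc = 118 mW, P_del = (1 − |Γ|²)·P_inc = 518 mW

P_delivered ≈ 518 mW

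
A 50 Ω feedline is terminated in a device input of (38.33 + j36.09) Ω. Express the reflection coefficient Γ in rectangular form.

Γ = (Z_L − Z_0)/(Z_L + Z_0) = (-11.67 + j36.09)/(88.33 + j36.09)

Γ ≈ 0.0298 + j0.396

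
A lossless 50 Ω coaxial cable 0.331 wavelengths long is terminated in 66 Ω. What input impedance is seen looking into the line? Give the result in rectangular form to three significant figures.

βl = 2π × 0.331 = 119°
tan(βl) = tan(119°) = -1.79
Z_in = Z_0·(Z_L + jZ_0·tanβl)/(Z_0 + jZ_L·tanβl)
     = 50·(66 − j89.6)/(50 − j118)

Z_in ≈ 42.1 + j10.1 Ω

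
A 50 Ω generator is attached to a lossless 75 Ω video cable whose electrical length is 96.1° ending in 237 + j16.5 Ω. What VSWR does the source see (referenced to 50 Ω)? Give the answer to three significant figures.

VSWR ≈ 2.14

tan(βl) = -9.36
Z_in = Z_0·(Z_L + jZ_0·tanβl)/(Z_0 + jZ_L·tanβl) = 23.8 + j5.56 Ω
Γ_s = (Z_in − Z_s)/(Z_in + Z_s) = (-26.2 + j5.56)/(73.8 + j5.56), |Γ_s| = 0.363
VSWR = (1 + |Γ_s|)/(1 − |Γ_s|)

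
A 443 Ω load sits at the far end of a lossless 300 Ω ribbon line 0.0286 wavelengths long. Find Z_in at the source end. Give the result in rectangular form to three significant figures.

Z_in ≈ 427 − j60 Ω

βl = 2π × 0.0286 = 10.3°
tan(βl) = tan(10.3°) = 0.182
Z_in = Z_0·(Z_L + jZ_0·tanβl)/(Z_0 + jZ_L·tanβl)
     = 300·(443 + j54.5)/(300 + j80.5)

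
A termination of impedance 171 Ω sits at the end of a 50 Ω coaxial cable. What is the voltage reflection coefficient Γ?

Γ = 0.548

Γ = (Z_L − Z_0)/(Z_L + Z_0) = (171 − 50)/(171 + 50) = 121/221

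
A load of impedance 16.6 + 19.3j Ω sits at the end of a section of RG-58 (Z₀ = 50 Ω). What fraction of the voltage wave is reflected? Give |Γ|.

|Γ| ≈ 0.556

Γ = (Z_L − Z_0)/(Z_L + Z_0) = (-33.4 + j19.3)/(66.6 + j19.3)
|Γ| = 38.6/69.3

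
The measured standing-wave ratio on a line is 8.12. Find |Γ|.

|Γ| = (S − 1)/(S + 1) = (8.12 − 1)/(8.12 + 1) = 7.12/9.12

|Γ| ≈ 0.781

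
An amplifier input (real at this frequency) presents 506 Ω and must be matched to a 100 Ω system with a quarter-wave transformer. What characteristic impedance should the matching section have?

Z_qwt ≈ 225 Ω

Z_qwt = √(Z_0·R_L) = √(100 × 506) = √50600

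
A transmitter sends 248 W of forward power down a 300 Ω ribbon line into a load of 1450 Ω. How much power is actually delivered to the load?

P_delivered ≈ 141 W

Γ = (1450 − 300)/(1450 + 300) = 0.657
|Γ|² = 0.432
P_refl = |Γ|²·P_inc = 107 W, P_del = (1 − |Γ|²)·P_inc = 141 W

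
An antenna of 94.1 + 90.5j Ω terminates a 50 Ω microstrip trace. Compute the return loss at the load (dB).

RL ≈ 4.56 dB

Γ = (44.1 + j90.5)/(144.1 + j90.5), |Γ| = 0.592
RL = −20·log₁₀|Γ| = −20·log₁₀(0.592)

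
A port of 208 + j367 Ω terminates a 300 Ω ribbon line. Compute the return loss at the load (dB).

Γ = (-92 + j367)/(508 + j367), |Γ| = 0.604
RL = −20·log₁₀|Γ| = −20·log₁₀(0.604)

RL ≈ 4.38 dB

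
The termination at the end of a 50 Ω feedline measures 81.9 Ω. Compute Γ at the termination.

Γ = 0.242

Γ = (Z_L − Z_0)/(Z_L + Z_0) = (81.9 − 50)/(81.9 + 50) = 31.9/131.9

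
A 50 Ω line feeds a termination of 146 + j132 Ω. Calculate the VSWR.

Γ = (Z_L − Z_0)/(Z_L + Z_0) = (96 + j132)/(196 + j132)
|Γ| = 163/236 = 0.691
VSWR = (1 + |Γ|)/(1 − |Γ|) = 1.69/0.309

VSWR ≈ 5.47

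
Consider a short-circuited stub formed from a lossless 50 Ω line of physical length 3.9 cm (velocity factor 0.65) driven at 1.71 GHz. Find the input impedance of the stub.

λ = v/f = 0.65·c / 1.71 GHz = 0.114 m
βl = 2π·l/λ = 2π × 0.342 = 123°
tan(βl) = -1.53
For a short-circuited stub, Z_in = jZ_0·tan(βl)

Z_in ≈ −j76.6 Ω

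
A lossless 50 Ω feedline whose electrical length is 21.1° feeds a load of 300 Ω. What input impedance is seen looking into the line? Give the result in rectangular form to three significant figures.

tan(βl) = tan(21.1°) = 0.386
Z_in = Z_0·(Z_L + jZ_0·tanβl)/(Z_0 + jZ_L·tanβl)
     = 50·(300 + j19.3)/(50 + j116)

Z_in ≈ 54.2 − j106 Ω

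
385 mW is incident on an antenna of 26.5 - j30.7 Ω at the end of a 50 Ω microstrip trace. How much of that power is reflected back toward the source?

P_reflected ≈ 84.7 mW

|Γ| = |(-23.5 − j30.7)/(76.5 − j30.7)| = 0.469
|Γ|² = 0.22
P_refl = |Γ|²·P_inc = 84.7 mW, P_del = (1 − |Γ|²)·P_inc = 300 mW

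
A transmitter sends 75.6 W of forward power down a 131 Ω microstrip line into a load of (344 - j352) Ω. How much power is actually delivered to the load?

P_delivered ≈ 39 W

|Γ| = |(213 − j352)/(475 − j352)| = 0.696
|Γ|² = 0.484
P_refl = |Γ|²·P_inc = 36.6 W, P_del = (1 − |Γ|²)·P_inc = 39 W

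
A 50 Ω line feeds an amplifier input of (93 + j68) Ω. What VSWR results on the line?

VSWR ≈ 3.07

Γ = (Z_L − Z_0)/(Z_L + Z_0) = (43 + j68)/(143 + j68)
|Γ| = 80.5/158 = 0.508
VSWR = (1 + |Γ|)/(1 − |Γ|) = 1.51/0.492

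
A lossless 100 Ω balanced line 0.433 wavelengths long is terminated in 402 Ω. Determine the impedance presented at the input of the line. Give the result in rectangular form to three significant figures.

βl = 2π × 0.433 = 156°
tan(βl) = tan(156°) = -0.448
Z_in = Z_0·(Z_L + jZ_0·tanβl)/(Z_0 + jZ_L·tanβl)
     = 100·(402 − j44.8)/(100 − j180)

Z_in ≈ 114 + j160 Ω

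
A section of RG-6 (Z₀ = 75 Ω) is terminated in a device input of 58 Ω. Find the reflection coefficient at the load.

Γ = -0.128

Γ = (Z_L − Z_0)/(Z_L + Z_0) = (58 − 75)/(58 + 75) = -17/133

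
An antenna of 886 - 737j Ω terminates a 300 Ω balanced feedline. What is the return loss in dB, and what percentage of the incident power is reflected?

Γ = (586 − j737)/(1186 − j737), |Γ| = 0.674
RL = −20·log₁₀(0.674) = 3.42 dB
P_refl/P_inc = |Γ|² = 0.455

RL ≈ 3.42 dB; 45.5% of incident power reflected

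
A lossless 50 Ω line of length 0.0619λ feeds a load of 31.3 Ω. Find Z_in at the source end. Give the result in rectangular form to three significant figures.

βl = 2π × 0.0619 = 22.3°
tan(βl) = tan(22.3°) = 0.41
Z_in = Z_0·(Z_L + jZ_0·tanβl)/(Z_0 + jZ_L·tanβl)
     = 50·(31.3 + j20.5)/(50 + j12.8)

Z_in ≈ 34.3 + j11.7 Ω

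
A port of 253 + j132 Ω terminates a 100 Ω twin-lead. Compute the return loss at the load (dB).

RL ≈ 5.41 dB

Γ = (153 + j132)/(353 + j132), |Γ| = 0.536
RL = −20·log₁₀|Γ| = −20·log₁₀(0.536)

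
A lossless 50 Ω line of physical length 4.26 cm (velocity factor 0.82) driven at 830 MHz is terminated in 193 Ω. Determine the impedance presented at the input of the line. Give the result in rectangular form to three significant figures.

λ = v/f = 0.82·c / 830 MHz = 0.296 m
βl = 2π·l/λ = 2π × 0.144 = 51.7°
tan(βl) = tan(51.7°) = 1.27
Z_in = Z_0·(Z_L + jZ_0·tanβl)/(Z_0 + jZ_L·tanβl)
     = 50·(193 + j63.4)/(50 + j245)

Z_in ≈ 20.2 − j35.3 Ω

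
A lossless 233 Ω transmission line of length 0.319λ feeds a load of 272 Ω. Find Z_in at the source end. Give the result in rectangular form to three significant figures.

βl = 2π × 0.319 = 115°
tan(βl) = tan(115°) = -2.16
Z_in = Z_0·(Z_L + jZ_0·tanβl)/(Z_0 + jZ_L·tanβl)
     = 233·(272 − j503)/(233 − j588)

Z_in ≈ 209 + j24.8 Ω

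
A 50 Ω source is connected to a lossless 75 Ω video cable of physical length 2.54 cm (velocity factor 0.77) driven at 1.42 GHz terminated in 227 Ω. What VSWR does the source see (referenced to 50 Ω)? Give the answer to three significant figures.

VSWR ≈ 2.86

λ = v/f = 0.77·c / 1.42 GHz = 0.163 m
βl = 2π·l/λ = 2π × 0.156 = 56.2°
tan(βl) = 1.49
Z_in = Z_0·(Z_L + jZ_0·tanβl)/(Z_0 + jZ_L·tanβl) = 34.2 − j42.6 Ω
Γ_s = (Z_in − Z_s)/(Z_in + Z_s) = (-15.8 − j42.6)/(84.2 − j42.6), |Γ_s| = 0.482
VSWR = (1 + |Γ_s|)/(1 − |Γ_s|)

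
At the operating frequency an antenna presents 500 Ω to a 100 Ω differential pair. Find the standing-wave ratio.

For a purely resistive load, VSWR = R_L/Z_0 or Z_0/R_L (whichever > 1) = 500/100

VSWR ≈ 5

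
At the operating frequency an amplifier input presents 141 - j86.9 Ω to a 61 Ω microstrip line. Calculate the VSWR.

Γ = (Z_L − Z_0)/(Z_L + Z_0) = (80 − j86.9)/(202 − j86.9)
|Γ| = 118/220 = 0.537
VSWR = (1 + |Γ|)/(1 − |Γ|) = 1.54/0.463

VSWR ≈ 3.32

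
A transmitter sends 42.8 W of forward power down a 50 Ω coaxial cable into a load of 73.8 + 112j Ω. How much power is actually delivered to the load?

P_delivered ≈ 22.7 W

|Γ| = |(23.8 + j112)/(123.8 + j112)| = 0.686
|Γ|² = 0.47
P_refl = |Γ|²·P_inc = 20.1 W, P_del = (1 − |Γ|²)·P_inc = 22.7 W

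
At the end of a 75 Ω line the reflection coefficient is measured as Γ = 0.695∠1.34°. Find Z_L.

Z_L ≈ 415 + j26.1 Ω

Z_L = Z_0·(1 + Γ)/(1 − Γ) = 75·(1.69 + j0.0163)/(0.305 − j0.0163)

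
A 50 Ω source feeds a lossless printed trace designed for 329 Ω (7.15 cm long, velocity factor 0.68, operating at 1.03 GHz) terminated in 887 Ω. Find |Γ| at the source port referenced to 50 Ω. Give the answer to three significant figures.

λ = v/f = 0.68·c / 1.03 GHz = 0.198 m
βl = 2π·l/λ = 2π × 0.361 = 130°
tan(βl) = -1.19
Z_in = Z_0·(Z_L + jZ_0·tanβl)/(Z_0 + jZ_L·tanβl) = 189 + j217 Ω
Γ_s = (Z_in − Z_s)/(Z_in + Z_s) = (139 + j217)/(239 + j217), |Γ_s| = 0.798

|Γ| ≈ 0.798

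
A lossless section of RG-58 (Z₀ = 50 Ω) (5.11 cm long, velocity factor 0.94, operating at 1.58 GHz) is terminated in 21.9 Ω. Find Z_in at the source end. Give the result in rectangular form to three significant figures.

Z_in ≈ 93.9 − j38.2 Ω

λ = v/f = 0.94·c / 1.58 GHz = 0.178 m
βl = 2π·l/λ = 2π × 0.286 = 103°
tan(βl) = tan(103°) = -4.31
Z_in = Z_0·(Z_L + jZ_0·tanβl)/(Z_0 + jZ_L·tanβl)
     = 50·(21.9 − j215)/(50 − j94.3)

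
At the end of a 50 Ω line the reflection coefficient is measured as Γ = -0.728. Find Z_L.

Z_L = Z_0·(1 + Γ)/(1 − Γ) = 50·(0.272)/(1.73)

Z_L ≈ 7.87 Ω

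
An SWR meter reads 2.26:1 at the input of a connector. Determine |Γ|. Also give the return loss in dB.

|Γ| = (S − 1)/(S + 1) = (2.26 − 1)/(2.26 + 1) = 1.26/3.26
RL = −20·log₁₀|Γ| = −20·log₁₀(0.387)

|Γ| ≈ 0.387; return loss ≈ 8.26 dB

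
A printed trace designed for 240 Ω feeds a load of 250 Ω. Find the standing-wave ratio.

VSWR ≈ 1.04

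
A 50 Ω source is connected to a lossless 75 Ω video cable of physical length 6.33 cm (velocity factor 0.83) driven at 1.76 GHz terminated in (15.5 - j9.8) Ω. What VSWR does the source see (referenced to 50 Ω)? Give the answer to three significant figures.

VSWR ≈ 4.14

λ = v/f = 0.83·c / 1.76 GHz = 0.141 m
βl = 2π·l/λ = 2π × 0.447 = 161°
tan(βl) = -0.343
Z_in = Z_0·(Z_L + jZ_0·tanβl)/(Z_0 + jZ_L·tanβl) = 18.9 − j35.8 Ω
Γ_s = (Z_in − Z_s)/(Z_in + Z_s) = (-31.1 − j35.8)/(68.9 − j35.8), |Γ_s| = 0.611
VSWR = (1 + |Γ_s|)/(1 − |Γ_s|)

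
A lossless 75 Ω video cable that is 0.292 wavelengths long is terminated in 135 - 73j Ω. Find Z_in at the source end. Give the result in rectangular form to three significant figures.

βl = 2π × 0.292 = 105°
tan(βl) = tan(105°) = -3.7
Z_in = Z_0·(Z_L + jZ_0·tanβl)/(Z_0 + jZ_L·tanβl)
     = 75·(135 − j351)/(-195 − j500)

Z_in ≈ 38.8 + j35.4 Ω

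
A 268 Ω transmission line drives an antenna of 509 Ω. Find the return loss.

Γ = (509 − 268)/(509 + 268) = 0.31
RL = −20·log₁₀|Γ| = −20·log₁₀(0.31)

RL ≈ 10.2 dB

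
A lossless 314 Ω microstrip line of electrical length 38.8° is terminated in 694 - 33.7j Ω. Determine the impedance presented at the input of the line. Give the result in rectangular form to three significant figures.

tan(βl) = tan(38.8°) = 0.804
Z_in = Z_0·(Z_L + jZ_0·tanβl)/(Z_0 + jZ_L·tanβl)
     = 314·(694 + j219)/(341 + j558)

Z_in ≈ 263 − j230 Ω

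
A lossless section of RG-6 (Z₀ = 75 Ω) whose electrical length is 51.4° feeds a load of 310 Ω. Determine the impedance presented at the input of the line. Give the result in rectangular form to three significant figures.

Z_in ≈ 28.6 − j54.3 Ω

tan(βl) = tan(51.4°) = 1.25
Z_in = Z_0·(Z_L + jZ_0·tanβl)/(Z_0 + jZ_L·tanβl)
     = 75·(310 + j94)/(75 + j388)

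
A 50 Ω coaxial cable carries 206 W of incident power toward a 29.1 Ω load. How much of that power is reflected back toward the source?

Γ = (29.1 − 50)/(29.1 + 50) = -0.264
|Γ|² = 0.0698
P_refl = |Γ|²·P_inc = 14.4 W, P_del = (1 − |Γ|²)·P_inc = 192 W

P_reflected ≈ 14.4 W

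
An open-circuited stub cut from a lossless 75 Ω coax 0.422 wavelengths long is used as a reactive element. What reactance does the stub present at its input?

βl = 2π × 0.422 = 152°
tan(βl) = -0.534
For an open-circuited stub, Z_in = −jZ_0·cot(βl) = −jZ_0/tan(βl)

X_in ≈ 141 Ω (inductive)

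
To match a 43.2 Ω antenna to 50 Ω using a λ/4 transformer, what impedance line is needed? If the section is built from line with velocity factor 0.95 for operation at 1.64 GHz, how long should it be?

Z_qwt = √(Z_0·R_L) = √(50 × 43.2) = √2160
λ = 0.95·c/f = 0.174 m, so l = λ/4 = 0.0434 m

Z_qwt ≈ 46.5 Ω; length ≈ 4.34 cm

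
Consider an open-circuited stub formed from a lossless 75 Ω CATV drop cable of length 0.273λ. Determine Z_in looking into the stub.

βl = 2π × 0.273 = 98.3°
tan(βl) = -6.87
For an open-circuited stub, Z_in = −jZ_0·cot(βl) = −jZ_0/tan(βl)

Z_in ≈ +j10.9 Ω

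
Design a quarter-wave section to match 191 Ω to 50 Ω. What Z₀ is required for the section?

Z_qwt ≈ 97.7 Ω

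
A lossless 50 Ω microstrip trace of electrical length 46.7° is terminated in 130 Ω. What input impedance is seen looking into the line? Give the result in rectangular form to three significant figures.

tan(βl) = tan(46.7°) = 1.06
Z_in = Z_0·(Z_L + jZ_0·tanβl)/(Z_0 + jZ_L·tanβl)
     = 50·(130 + j53.1)/(50 + j138)

Z_in ≈ 32.1 − j35.5 Ω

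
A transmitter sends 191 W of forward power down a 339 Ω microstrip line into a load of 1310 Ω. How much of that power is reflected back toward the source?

P_reflected ≈ 66.2 W

Γ = (1310 − 339)/(1310 + 339) = 0.589
|Γ|² = 0.347
P_refl = |Γ|²·P_inc = 66.2 W, P_del = (1 − |Γ|²)·P_inc = 125 W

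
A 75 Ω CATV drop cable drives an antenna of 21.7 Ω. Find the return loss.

RL ≈ 5.17 dB

Γ = (21.7 − 75)/(21.7 + 75) = -0.551
RL = −20·log₁₀|Γ| = −20·log₁₀(0.551)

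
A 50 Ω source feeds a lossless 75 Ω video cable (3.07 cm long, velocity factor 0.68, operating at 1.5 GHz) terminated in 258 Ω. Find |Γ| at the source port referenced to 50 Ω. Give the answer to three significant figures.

λ = v/f = 0.68·c / 1.5 GHz = 0.136 m
βl = 2π·l/λ = 2π × 0.226 = 81.3°
tan(βl) = 6.51
Z_in = Z_0·(Z_L + jZ_0·tanβl)/(Z_0 + jZ_L·tanβl) = 22.3 − j10.5 Ω
Γ_s = (Z_in − Z_s)/(Z_in + Z_s) = (-27.7 − j10.5)/(72.3 − j10.5), |Γ_s| = 0.406

|Γ| ≈ 0.406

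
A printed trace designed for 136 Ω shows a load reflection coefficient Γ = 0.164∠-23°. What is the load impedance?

Z_L ≈ 183 − j24 Ω

Z_L = Z_0·(1 + Γ)/(1 − Γ) = 136·(1.15 − j0.0641)/(0.849 + j0.0641)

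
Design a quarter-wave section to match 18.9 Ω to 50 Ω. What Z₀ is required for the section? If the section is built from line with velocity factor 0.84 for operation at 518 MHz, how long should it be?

Z_qwt = √(Z_0·R_L) = √(50 × 18.9) = √945
λ = 0.84·c/f = 0.486 m, so l = λ/4 = 0.122 m

Z_qwt ≈ 30.7 Ω; length ≈ 12.2 cm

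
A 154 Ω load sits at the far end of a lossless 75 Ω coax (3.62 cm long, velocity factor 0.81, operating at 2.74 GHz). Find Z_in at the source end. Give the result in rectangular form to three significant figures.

Z_in ≈ 78.7 + j56.4 Ω

λ = v/f = 0.81·c / 2.74 GHz = 0.0887 m
βl = 2π·l/λ = 2π × 0.408 = 147°
tan(βl) = tan(147°) = -0.651
Z_in = Z_0·(Z_L + jZ_0·tanβl)/(Z_0 + jZ_L·tanβl)
     = 75·(154 − j48.8)/(75 − j100)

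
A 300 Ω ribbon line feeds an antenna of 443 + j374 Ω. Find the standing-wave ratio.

VSWR ≈ 2.86

Γ = (Z_L − Z_0)/(Z_L + Z_0) = (143 + j374)/(743 + j374)
|Γ| = 400/832 = 0.481
VSWR = (1 + |Γ|)/(1 − |Γ|) = 1.48/0.519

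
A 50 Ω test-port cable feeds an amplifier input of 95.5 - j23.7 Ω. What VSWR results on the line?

Γ = (Z_L − Z_0)/(Z_L + Z_0) = (45.5 − j23.7)/(145.5 − j23.7)
|Γ| = 51.3/147 = 0.348
VSWR = (1 + |Γ|)/(1 − |Γ|) = 1.35/0.652

VSWR ≈ 2.07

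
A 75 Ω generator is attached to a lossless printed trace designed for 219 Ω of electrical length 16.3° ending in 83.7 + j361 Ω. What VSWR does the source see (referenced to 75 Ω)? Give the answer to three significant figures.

VSWR ≈ 27.7

tan(βl) = 0.292
Z_in = Z_0·(Z_L + jZ_0·tanβl)/(Z_0 + jZ_L·tanβl) = 324 + j751 Ω
Γ_s = (Z_in − Z_s)/(Z_in + Z_s) = (249 + j751)/(399 + j751), |Γ_s| = 0.93
VSWR = (1 + |Γ_s|)/(1 − |Γ_s|)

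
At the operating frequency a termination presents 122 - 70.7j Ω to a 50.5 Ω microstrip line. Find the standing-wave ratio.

Γ = (Z_L − Z_0)/(Z_L + Z_0) = (71.5 − j70.7)/(172.5 − j70.7)
|Γ| = 101/186 = 0.539
VSWR = (1 + |Γ|)/(1 − |Γ|) = 1.54/0.461

VSWR ≈ 3.34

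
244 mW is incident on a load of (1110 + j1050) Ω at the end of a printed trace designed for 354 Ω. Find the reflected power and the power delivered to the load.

|Γ| = |(756 + j1050)/(1464 + j1050)| = 0.718
|Γ|² = 0.516
P_refl = |Γ|²·P_inc = 126 mW, P_del = (1 − |Γ|²)·P_inc = 118 mW

P_reflected ≈ 126 mW; P_delivered ≈ 118 mW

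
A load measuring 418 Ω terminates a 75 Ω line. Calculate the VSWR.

Γ = (418 − 75)/(418 + 75) = 0.696
VSWR = (1 + 0.696)/(1 − 0.696)

VSWR ≈ 5.57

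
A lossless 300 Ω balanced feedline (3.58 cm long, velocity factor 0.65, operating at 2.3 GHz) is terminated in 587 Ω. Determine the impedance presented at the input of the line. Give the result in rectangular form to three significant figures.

λ = v/f = 0.65·c / 2.3 GHz = 0.0848 m
βl = 2π·l/λ = 2π × 0.422 = 152°
tan(βl) = tan(152°) = -0.531
Z_in = Z_0·(Z_L + jZ_0·tanβl)/(Z_0 + jZ_L·tanβl)
     = 300·(587 − j159)/(300 − j312)

Z_in ≈ 362 + j217 Ω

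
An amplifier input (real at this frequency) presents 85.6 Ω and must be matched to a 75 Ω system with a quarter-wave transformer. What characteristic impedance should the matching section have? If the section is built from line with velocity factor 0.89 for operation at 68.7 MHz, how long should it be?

Z_qwt ≈ 80.1 Ω; length ≈ 97.2 cm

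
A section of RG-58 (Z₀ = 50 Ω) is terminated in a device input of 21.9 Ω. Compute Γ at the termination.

Γ = (Z_L − Z_0)/(Z_L + Z_0) = (21.9 − 50)/(21.9 + 50) = -28.1/71.9

Γ = -0.391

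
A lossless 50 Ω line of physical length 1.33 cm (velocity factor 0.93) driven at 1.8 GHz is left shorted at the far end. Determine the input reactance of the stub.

X_in ≈ 29.9 Ω (inductive)

λ = v/f = 0.93·c / 1.8 GHz = 0.155 m
βl = 2π·l/λ = 2π × 0.0858 = 30.9°
tan(βl) = 0.598
For a shorted stub, Z_in = jZ_0·tan(βl)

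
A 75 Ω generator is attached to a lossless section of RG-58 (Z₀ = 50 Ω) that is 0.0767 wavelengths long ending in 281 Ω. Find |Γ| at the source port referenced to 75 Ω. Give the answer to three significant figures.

|Γ| ≈ 0.654

βl = 2π × 0.0767 = 27.6°
tan(βl) = 0.523
Z_in = Z_0·(Z_L + jZ_0·tanβl)/(Z_0 + jZ_L·tanβl) = 37.1 − j83 Ω
Γ_s = (Z_in − Z_s)/(Z_in + Z_s) = (-37.9 − j83)/(112 − j83), |Γ_s| = 0.654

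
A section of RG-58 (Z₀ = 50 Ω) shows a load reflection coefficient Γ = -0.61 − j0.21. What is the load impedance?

Z_L = Z_0·(1 + Γ)/(1 − Γ) = 50·(0.39 − j0.21)/(1.61 + j0.21)

Z_L ≈ 11.1 − j7.97 Ω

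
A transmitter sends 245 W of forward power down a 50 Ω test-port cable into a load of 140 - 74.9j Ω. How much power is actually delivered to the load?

|Γ| = |(90 − j74.9)/(190 − j74.9)| = 0.573
|Γ|² = 0.329
P_refl = |Γ|²·P_inc = 80.5 W, P_del = (1 − |Γ|²)·P_inc = 164 W

P_delivered ≈ 164 W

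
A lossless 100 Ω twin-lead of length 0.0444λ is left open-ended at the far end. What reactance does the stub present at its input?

X_in ≈ -349 Ω (capacitive)

βl = 2π × 0.0444 = 16°
tan(βl) = 0.286
For an open-ended stub, Z_in = −jZ_0·cot(βl) = −jZ_0/tan(βl)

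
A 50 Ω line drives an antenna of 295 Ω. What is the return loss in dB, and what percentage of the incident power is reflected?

RL ≈ 2.97 dB; 50.4% of incident power reflected

Γ = (295 − 50)/(295 + 50) = 0.71
RL = −20·log₁₀(0.71) = 2.97 dB
P_refl/P_inc = |Γ|² = 0.504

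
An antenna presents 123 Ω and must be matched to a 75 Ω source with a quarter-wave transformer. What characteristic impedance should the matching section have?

Z_qwt ≈ 96 Ω

Z_qwt = √(Z_0·R_L) = √(75 × 123) = √9225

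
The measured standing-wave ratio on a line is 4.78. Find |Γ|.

|Γ| ≈ 0.654

|Γ| = (S − 1)/(S + 1) = (4.78 − 1)/(4.78 + 1) = 3.78/5.78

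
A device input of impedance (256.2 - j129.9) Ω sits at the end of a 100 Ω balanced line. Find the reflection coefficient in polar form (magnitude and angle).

Γ ≈ 0.536 ∠ -19.7°

Γ = (Z_L − Z_0)/(Z_L + Z_0) = (156.2 − j129.9)/(356.2 − j129.9)
|Γ| = 203/379 = 0.536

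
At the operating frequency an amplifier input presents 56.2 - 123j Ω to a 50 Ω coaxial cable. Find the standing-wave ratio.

Γ = (Z_L − Z_0)/(Z_L + Z_0) = (6.2 − j123)/(106.2 − j123)
|Γ| = 123/163 = 0.758
VSWR = (1 + |Γ|)/(1 − |Γ|) = 1.76/0.242

VSWR ≈ 7.26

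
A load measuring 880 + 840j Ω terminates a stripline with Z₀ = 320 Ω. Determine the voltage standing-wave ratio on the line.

VSWR ≈ 5.44

Γ = (Z_L − Z_0)/(Z_L + Z_0) = (560 + j840)/(1200 + j840)
|Γ| = 1010/1460 = 0.689
VSWR = (1 + |Γ|)/(1 − |Γ|) = 1.69/0.311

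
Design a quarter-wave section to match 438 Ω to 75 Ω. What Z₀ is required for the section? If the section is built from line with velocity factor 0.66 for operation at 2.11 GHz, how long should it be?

Z_qwt ≈ 181 Ω; length ≈ 2.35 cm

Z_qwt = √(Z_0·R_L) = √(75 × 438) = √32850
λ = 0.66·c/f = 0.0938 m, so l = λ/4 = 0.0235 m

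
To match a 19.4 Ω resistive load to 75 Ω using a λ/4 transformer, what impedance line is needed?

Z_qwt ≈ 38.1 Ω

Z_qwt = √(Z_0·R_L) = √(75 × 19.4) = √1455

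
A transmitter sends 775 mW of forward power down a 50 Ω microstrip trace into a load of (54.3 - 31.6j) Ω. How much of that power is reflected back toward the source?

|Γ| = |(4.3 − j31.6)/(104.3 − j31.6)| = 0.293
|Γ|² = 0.0856
P_refl = |Γ|²·P_inc = 66.4 mW, P_del = (1 − |Γ|²)·P_inc = 709 mW

P_reflected ≈ 66.4 mW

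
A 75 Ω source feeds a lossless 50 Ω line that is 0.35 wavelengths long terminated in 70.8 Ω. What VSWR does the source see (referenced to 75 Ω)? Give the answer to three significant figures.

VSWR ≈ 1.85

βl = 2π × 0.35 = 126°
tan(βl) = -1.38
Z_in = Z_0·(Z_L + jZ_0·tanβl)/(Z_0 + jZ_L·tanβl) = 42.7 + j14.4 Ω
Γ_s = (Z_in − Z_s)/(Z_in + Z_s) = (-32.3 + j14.4)/(118 + j14.4), |Γ_s| = 0.298
VSWR = (1 + |Γ_s|)/(1 − |Γ_s|)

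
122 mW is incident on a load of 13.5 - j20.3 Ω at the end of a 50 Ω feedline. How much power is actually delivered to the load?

P_delivered ≈ 74.1 mW

|Γ| = |(-36.5 − j20.3)/(63.5 − j20.3)| = 0.626
|Γ|² = 0.392
P_refl = |Γ|²·P_inc = 47.9 mW, P_del = (1 − |Γ|²)·P_inc = 74.1 mW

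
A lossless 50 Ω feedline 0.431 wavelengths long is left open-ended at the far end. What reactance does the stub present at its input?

βl = 2π × 0.431 = 155°
tan(βl) = -0.463
For an open-ended stub, Z_in = −jZ_0·cot(βl) = −jZ_0/tan(βl)

X_in ≈ 108 Ω (inductive)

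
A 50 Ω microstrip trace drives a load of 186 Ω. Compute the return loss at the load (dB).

Γ = (186 − 50)/(186 + 50) = 0.576
RL = −20·log₁₀|Γ| = −20·log₁₀(0.576)

RL ≈ 4.79 dB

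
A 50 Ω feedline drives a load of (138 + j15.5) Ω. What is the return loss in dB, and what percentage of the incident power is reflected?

RL ≈ 6.49 dB; 22.4% of incident power reflected

Γ = (88 + j15.5)/(188 + j15.5), |Γ| = 0.474
RL = −20·log₁₀(0.474) = 6.49 dB
P_refl/P_inc = |Γ|² = 0.224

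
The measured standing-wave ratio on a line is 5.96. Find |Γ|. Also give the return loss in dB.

|Γ| = (S − 1)/(S + 1) = (5.96 − 1)/(5.96 + 1) = 4.96/6.96
RL = −20·log₁₀|Γ| = −20·log₁₀(0.713)

|Γ| ≈ 0.713; return loss ≈ 2.94 dB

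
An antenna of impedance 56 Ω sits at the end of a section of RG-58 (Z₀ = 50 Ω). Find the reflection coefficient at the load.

Γ = (Z_L − Z_0)/(Z_L + Z_0) = (56 − 50)/(56 + 50) = 6/106

Γ = 0.0566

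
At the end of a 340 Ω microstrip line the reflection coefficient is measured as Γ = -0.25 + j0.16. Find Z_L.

Z_L = Z_0·(1 + Γ)/(1 − Γ) = 340·(0.75 + j0.16)/(1.25 − j0.16)

Z_L ≈ 195 + j68.5 Ω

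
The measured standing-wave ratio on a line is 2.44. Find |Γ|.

|Γ| ≈ 0.419

|Γ| = (S − 1)/(S + 1) = (2.44 − 1)/(2.44 + 1) = 1.44/3.44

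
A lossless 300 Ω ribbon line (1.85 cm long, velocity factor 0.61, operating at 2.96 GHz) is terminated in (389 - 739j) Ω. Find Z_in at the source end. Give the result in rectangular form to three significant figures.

λ = v/f = 0.61·c / 2.96 GHz = 0.0618 m
βl = 2π·l/λ = 2π × 0.299 = 108°
tan(βl) = tan(108°) = -3.13
Z_in = Z_0·(Z_L + jZ_0·tanβl)/(Z_0 + jZ_L·tanβl)
     = 300·(389 − j1680)/(-2010 − j1220)

Z_in ≈ 68.3 + j209 Ω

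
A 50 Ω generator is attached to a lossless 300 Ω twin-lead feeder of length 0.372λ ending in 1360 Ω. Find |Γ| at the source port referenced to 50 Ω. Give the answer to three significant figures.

βl = 2π × 0.372 = 134°
tan(βl) = -1.04
Z_in = Z_0·(Z_L + jZ_0·tanβl)/(Z_0 + jZ_L·tanβl) = 122 + j263 Ω
Γ_s = (Z_in − Z_s)/(Z_in + Z_s) = (72 + j263)/(172 + j263), |Γ_s| = 0.868

|Γ| ≈ 0.868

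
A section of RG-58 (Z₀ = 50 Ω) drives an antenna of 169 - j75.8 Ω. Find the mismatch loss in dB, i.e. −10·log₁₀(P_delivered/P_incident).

mismatch loss ≈ 2.01 dB

Γ = (119 − j75.8)/(219 − j75.8), |Γ| = 0.609
|Γ|² = 0.371, so P_del/P_inc = 1 − |Γ|² = 0.629
ML = −10·log₁₀(1 − |Γ|²)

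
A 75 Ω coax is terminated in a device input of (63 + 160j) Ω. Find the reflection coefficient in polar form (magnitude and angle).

Γ ≈ 0.759 ∠ 45.1°

Γ = (Z_L − Z_0)/(Z_L + Z_0) = (-12 + j160)/(138 + j160)
|Γ| = 160/211 = 0.759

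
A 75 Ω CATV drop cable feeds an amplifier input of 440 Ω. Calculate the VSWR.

Γ = (440 − 75)/(440 + 75) = 0.709
VSWR = (1 + 0.709)/(1 − 0.709)

VSWR ≈ 5.87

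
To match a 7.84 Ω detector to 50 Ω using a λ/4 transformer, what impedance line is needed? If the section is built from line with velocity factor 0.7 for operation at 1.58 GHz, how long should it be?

Z_qwt = √(Z_0·R_L) = √(50 × 7.84) = √392
λ = 0.7·c/f = 0.133 m, so l = λ/4 = 0.0332 m

Z_qwt ≈ 19.8 Ω; length ≈ 3.32 cm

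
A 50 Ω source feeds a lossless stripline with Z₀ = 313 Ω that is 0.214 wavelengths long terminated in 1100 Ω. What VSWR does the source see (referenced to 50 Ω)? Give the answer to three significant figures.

βl = 2π × 0.214 = 77°
tan(βl) = 4.35
Z_in = Z_0·(Z_L + jZ_0·tanβl)/(Z_0 + jZ_L·tanβl) = 93.4 − j65.9 Ω
Γ_s = (Z_in − Z_s)/(Z_in + Z_s) = (43.4 − j65.9)/(143 − j65.9), |Γ_s| = 0.5
VSWR = (1 + |Γ_s|)/(1 − |Γ_s|)

VSWR ≈ 3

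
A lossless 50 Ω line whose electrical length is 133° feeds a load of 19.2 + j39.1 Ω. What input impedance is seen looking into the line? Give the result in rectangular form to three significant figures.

tan(βl) = tan(133°) = -1.07
Z_in = Z_0·(Z_L + jZ_0·tanβl)/(Z_0 + jZ_L·tanβl)
     = 50·(19.2 − j14.5)/(91.9 − j20.6)

Z_in ≈ 11.6 − j5.29 Ω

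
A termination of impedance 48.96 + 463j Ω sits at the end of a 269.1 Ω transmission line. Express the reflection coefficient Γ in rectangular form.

Γ = (Z_L − Z_0)/(Z_L + Z_0) = (-220.1 + j463)/(318.1 + j463)

Γ ≈ 0.457 + j0.79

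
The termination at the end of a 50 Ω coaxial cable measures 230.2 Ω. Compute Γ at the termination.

Γ = 0.643

Γ = (Z_L − Z_0)/(Z_L + Z_0) = (230.2 − 50)/(230.2 + 50) = 180.2/280.2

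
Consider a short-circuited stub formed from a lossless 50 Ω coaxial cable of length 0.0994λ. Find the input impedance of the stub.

Z_in ≈ +j36 Ω

βl = 2π × 0.0994 = 35.8°
tan(βl) = 0.721
For a short-circuited stub, Z_in = jZ_0·tan(βl)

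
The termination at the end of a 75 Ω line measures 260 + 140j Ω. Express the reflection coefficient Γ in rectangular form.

Γ ≈ 0.619 + j0.159

Γ = (Z_L − Z_0)/(Z_L + Z_0) = (185 + j140)/(335 + j140)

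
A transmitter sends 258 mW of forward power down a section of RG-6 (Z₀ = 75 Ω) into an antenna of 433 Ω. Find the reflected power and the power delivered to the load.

P_reflected ≈ 128 mW; P_delivered ≈ 130 mW

Γ = (433 − 75)/(433 + 75) = 0.705
|Γ|² = 0.497
P_refl = |Γ|²·P_inc = 128 mW, P_del = (1 − |Γ|²)·P_inc = 130 mW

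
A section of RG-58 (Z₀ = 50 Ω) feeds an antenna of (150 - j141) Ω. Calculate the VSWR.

VSWR ≈ 5.81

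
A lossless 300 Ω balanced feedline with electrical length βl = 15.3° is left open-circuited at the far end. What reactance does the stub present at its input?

X_in ≈ -1100 Ω (capacitive)

tan(βl) = 0.274
For an open-circuited stub, Z_in = −jZ_0·cot(βl) = −jZ_0/tan(βl)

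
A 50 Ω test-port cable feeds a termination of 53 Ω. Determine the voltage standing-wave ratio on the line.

Γ = (53 − 50)/(53 + 50) = 0.0291
VSWR = (1 + 0.0291)/(1 − 0.0291)

VSWR ≈ 1.06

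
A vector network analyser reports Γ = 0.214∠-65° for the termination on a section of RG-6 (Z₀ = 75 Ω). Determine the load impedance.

Z_L ≈ 82.7 − j33.6 Ω

Z_L = Z_0·(1 + Γ)/(1 − Γ) = 75·(1.09 − j0.194)/(0.91 + j0.194)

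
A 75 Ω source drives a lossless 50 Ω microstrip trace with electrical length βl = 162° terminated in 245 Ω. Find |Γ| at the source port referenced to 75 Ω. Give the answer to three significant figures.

tan(βl) = -0.325
Z_in = Z_0·(Z_L + jZ_0·tanβl)/(Z_0 + jZ_L·tanβl) = 76.6 + j106 Ω
Γ_s = (Z_in − Z_s)/(Z_in + Z_s) = (1.63 + j106)/(152 + j106), |Γ_s| = 0.572

|Γ| ≈ 0.572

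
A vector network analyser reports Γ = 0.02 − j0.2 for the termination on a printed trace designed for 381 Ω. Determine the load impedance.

Z_L ≈ 365 − j152 Ω

Z_L = Z_0·(1 + Γ)/(1 − Γ) = 381·(1.02 − j0.2)/(0.98 + j0.2)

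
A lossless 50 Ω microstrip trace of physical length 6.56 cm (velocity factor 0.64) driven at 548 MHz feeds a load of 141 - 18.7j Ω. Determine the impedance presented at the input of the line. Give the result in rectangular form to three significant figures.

λ = v/f = 0.64·c / 548 MHz = 0.35 m
βl = 2π·l/λ = 2π × 0.187 = 67.4°
tan(βl) = tan(67.4°) = 2.4
Z_in = Z_0·(Z_L + jZ_0·tanβl)/(Z_0 + jZ_L·tanβl)
     = 50·(141 + j101)/(94.9 + j339)

Z_in ≈ 19.3 − j15.4 Ω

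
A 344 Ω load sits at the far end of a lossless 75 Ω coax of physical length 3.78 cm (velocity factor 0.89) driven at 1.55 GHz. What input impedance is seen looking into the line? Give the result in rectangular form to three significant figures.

Z_in ≈ 16.9 − j13.9 Ω

λ = v/f = 0.89·c / 1.55 GHz = 0.172 m
βl = 2π·l/λ = 2π × 0.219 = 79°
tan(βl) = tan(79°) = 5.14
Z_in = Z_0·(Z_L + jZ_0·tanβl)/(Z_0 + jZ_L·tanβl)
     = 75·(344 + j386)/(75 + j1770)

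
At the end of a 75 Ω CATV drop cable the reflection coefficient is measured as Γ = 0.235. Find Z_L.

Z_L = Z_0·(1 + Γ)/(1 − Γ) = 75·(1.23)/(0.765)

Z_L ≈ 121 Ω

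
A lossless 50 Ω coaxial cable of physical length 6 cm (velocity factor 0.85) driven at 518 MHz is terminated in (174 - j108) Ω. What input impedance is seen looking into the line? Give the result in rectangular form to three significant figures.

Z_in ≈ 16.2 − j37.1 Ω

λ = v/f = 0.85·c / 518 MHz = 0.492 m
βl = 2π·l/λ = 2π × 0.122 = 43.9°
tan(βl) = tan(43.9°) = 0.962
Z_in = Z_0·(Z_L + jZ_0·tanβl)/(Z_0 + jZ_L·tanβl)
     = 50·(174 − j59.9)/(154 + j167)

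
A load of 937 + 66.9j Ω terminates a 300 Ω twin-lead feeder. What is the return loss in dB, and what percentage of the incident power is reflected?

Γ = (637 + j66.9)/(1237 + j66.9), |Γ| = 0.517
RL = −20·log₁₀(0.517) = 5.73 dB
P_refl/P_inc = |Γ|² = 0.267

RL ≈ 5.73 dB; 26.7% of incident power reflected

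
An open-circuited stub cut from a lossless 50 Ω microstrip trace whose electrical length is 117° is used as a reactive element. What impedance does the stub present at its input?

Z_in ≈ +j25.5 Ω

tan(βl) = -1.96
For an open-circuited stub, Z_in = −jZ_0·cot(βl) = −jZ_0/tan(βl)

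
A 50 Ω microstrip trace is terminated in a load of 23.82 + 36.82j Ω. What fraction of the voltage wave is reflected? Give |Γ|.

|Γ| ≈ 0.548

Γ = (Z_L − Z_0)/(Z_L + Z_0) = (-26.18 + j36.82)/(73.82 + j36.82)
|Γ| = 45.2/82.5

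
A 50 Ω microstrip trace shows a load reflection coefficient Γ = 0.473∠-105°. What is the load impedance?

Z_L ≈ 26.4 − j31.1 Ω

Z_L = Z_0·(1 + Γ)/(1 − Γ) = 50·(0.878 − j0.457)/(1.12 + j0.457)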